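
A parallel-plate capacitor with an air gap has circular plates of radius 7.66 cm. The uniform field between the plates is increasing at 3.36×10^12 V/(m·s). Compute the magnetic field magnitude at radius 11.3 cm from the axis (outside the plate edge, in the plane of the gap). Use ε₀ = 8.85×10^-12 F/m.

Through the whole plate area (πR² = 0.01843 m²), I_d = ε₀ πR² dE/dt = 0.5480 A.
For r ≥ R the full I_d is enclosed: B = μ₀ I_d/(2πr) = (4π×10^-7)(0.5480)/(2π·0.113) = 9.70×10^-7 T.

9.70×10^-7 T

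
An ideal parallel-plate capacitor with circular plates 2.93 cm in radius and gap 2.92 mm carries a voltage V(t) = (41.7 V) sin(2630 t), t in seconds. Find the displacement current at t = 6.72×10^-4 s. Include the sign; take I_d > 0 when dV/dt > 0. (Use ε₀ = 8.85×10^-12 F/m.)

dV/dt = (41.7)(2630)·cos(1.76736) = -2.142×10^4 V/s.
I_d = C dV/dt with C = ε₀A/d = (8.85×10^-12)(2.697×10^-3)/(2.92×10^-3) = 8.174×10^-12 F, so I_d = (8.174×10^-12)(-2.142×10^4) = -1.75×10^-7 A.

-1.75×10^-7 A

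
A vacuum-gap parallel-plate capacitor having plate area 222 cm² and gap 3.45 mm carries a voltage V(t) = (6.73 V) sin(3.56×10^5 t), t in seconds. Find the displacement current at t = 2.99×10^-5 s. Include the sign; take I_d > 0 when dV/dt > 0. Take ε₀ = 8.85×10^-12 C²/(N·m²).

C = ε₀A/d = (8.85×10^-12)(0.0222)/(3.45×10^-3) = 5.695×10^-11 F. dV/dt = V₀ω·cos(ωt); at ωt = 10.6444 rad this factor is -0.3440.
I_d = C dV/dt = (5.695×10^-11)(6.73)(3.56×10^5)(-0.3440) = -4.69×10^-5 A.

-4.69×10^-5 A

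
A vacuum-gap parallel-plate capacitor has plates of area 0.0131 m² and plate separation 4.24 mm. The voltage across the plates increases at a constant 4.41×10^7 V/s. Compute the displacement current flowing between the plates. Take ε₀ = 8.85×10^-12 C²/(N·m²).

1.21×10^-3 A

E = V/d so dE/dt = (dV/dt)/d = 1.040×10^10 V/(m·s), and I_d = ε₀ A dE/dt = (8.85×10^-12)(0.0131)(1.040×10^10) = 1.21×10^-3 A.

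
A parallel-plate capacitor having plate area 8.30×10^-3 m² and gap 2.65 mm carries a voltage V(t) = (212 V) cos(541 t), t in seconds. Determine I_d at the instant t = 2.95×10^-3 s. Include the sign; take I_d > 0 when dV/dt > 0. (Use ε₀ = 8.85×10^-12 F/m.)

-3.18×10^-6 A

dV/dt = (212)(541)·−sin(1.59595) = -1.147×10^5 V/s.
I_d = C dV/dt with C = ε₀A/d = (8.85×10^-12)(8.30×10^-3)/(2.65×10^-3) = 2.772×10^-11 F, so I_d = (2.772×10^-11)(-1.147×10^5) = -3.18×10^-6 A.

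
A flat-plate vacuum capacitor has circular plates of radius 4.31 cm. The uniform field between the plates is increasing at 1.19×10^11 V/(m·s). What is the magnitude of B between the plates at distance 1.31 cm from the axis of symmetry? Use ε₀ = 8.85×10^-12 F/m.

8.67×10^-9 T

I_d = ε₀ dΦ_E/dt = ε₀ πR² (dE/dt) = (8.85×10^-12)(5.836×10^-3)(1.19×10^11) = 6.146×10^-3 A through the full plate area.
∮B·dl = μ₀ I_d,enc with I_d,enc = I_d r²/R² = 5.678×10^-4 A; so B = μ₀ I_d,enc/(2πr) = 8.67×10^-9 T.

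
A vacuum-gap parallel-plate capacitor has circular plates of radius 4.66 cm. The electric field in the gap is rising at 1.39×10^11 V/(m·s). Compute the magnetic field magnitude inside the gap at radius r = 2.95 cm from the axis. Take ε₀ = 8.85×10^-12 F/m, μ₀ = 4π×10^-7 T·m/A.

2.28×10^-8 T

Total displacement current: I_d = ε₀(πR²)(dE/dt) = (8.85×10^-12)(6.822×10^-3)(1.39×10^11) = 8.392×10^-3 A.
An Ampèrian loop of radius r encloses a fraction (r/R)² of I_d. Then B·2πr = μ₀ I_d (r/R)², giving B = μ₀ I_d r/(2πR²) = 2.28×10^-8 T.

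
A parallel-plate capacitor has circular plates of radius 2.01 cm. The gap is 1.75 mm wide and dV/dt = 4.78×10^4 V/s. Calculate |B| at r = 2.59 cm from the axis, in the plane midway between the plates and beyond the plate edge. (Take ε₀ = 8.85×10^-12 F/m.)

2.37×10^-12 T

With E = V/d, dE/dt = 2.731×10^7 V/(m·s) and πR² = 1.269×10^-3 m², giving I_d = ε₀ πR² dE/dt = 3.067×10^-7 A.
With r > R the enclosed displacement current is the full I_d; B = μ₀ I_d / (2πr) = 2.37×10^-12 T.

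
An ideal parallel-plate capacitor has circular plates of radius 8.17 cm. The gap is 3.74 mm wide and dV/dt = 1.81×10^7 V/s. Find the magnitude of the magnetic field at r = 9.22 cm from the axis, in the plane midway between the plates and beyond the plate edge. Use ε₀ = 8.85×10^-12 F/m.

1.95×10^-9 T

dE/dt = (dV/dt)/d = 4.840×10^9 V/(m·s); I_d = ε₀(πR²)(dE/dt) = (8.85×10^-12)(0.02097)(4.840×10^9) = 8.982×10^-4 A.
For r ≥ R the full I_d is enclosed: B = μ₀ I_d/(2πr) = (4π×10^-7)(8.982×10^-4)/(2π·0.0922) = 1.95×10^-9 T.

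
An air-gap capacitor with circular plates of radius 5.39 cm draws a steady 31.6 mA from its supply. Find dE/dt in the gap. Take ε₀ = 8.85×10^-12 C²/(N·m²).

Charge continuity gives I_d = I = 0.0316 A between the plates.
Inverting I_d = ε₀ A dE/dt gives dE/dt = 0.0316 / (8.85×10^-12 · 9.127×10^-3) = 3.91×10^11 V/(m·s).

3.91×10^11 V/(m·s)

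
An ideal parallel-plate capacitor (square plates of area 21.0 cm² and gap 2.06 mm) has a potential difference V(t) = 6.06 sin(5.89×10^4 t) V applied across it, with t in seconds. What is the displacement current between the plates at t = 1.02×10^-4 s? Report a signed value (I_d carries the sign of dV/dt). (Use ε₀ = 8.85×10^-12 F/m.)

dE/dt = (V₀ω/d)·cos(ωt) with ωt = 6.0078 rad: (6.06)(5.89×10^4)(0.9623)/(2.06×10^-3) = 1.667×10^8 V/(m·s).
I_d = ε₀ A dE/dt = (8.85×10^-12)(2.10×10^-3)(1.667×10^8) = 3.10×10^-6 A.

3.10×10^-6 A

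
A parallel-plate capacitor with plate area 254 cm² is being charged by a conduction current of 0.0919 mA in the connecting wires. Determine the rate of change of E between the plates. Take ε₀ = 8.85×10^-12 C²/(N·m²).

The displacement current between the plates equals the conduction current, I_d = 0.0919 mA.
Then dE/dt = I_d/(ε₀A) = 4.09×10^8 V/(m·s).

4.09×10^8 V/(m·s)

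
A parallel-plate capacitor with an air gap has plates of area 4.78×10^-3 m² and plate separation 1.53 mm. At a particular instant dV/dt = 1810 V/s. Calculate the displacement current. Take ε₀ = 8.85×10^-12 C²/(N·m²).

5.00×10^-8 A

The field between the plates is E = V/d, so dE/dt = (1810)/(1.53×10^-3 m) = 1.183×10^6 V/(m·s).
I_d = ε₀ A (dE/dt) = (8.85×10^-12)(4.78×10^-3)(1.183×10^6) = 5.00×10^-8 A.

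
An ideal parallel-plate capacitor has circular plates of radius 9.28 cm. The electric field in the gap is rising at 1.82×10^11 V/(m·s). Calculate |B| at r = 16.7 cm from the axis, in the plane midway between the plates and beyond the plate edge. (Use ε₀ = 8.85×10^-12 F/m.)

Total displacement current: I_d = ε₀(πR²)(dE/dt) = (8.85×10^-12)(0.02705)(1.82×10^11) = 0.04357 A.
Outside the plates the loop encloses all of I_d, so B·2πr = μ₀ I_d and B = 5.22×10^-8 T.

5.22×10^-8 T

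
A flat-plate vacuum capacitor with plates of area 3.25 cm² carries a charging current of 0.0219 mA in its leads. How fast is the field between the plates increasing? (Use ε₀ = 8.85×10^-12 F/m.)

The displacement current between the plates equals the conduction current, I_d = 0.0219 mA.
Inverting I_d = ε₀ A dE/dt gives dE/dt = 2.19×10^-5 / (8.85×10^-12 · 3.25×10^-4) = 7.61×10^9 V/(m·s).

7.61×10^9 V/(m·s)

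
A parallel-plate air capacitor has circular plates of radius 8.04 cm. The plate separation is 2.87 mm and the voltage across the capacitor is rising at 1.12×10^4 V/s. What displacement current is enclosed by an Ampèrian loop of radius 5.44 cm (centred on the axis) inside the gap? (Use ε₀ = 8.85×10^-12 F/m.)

I_d = C dV/dt with C = ε₀πR²/d = 6.263×10^-11 F, so I_d = (6.263×10^-11)(1.12×10^4) = 7.015×10^-7 A.
Since J_d is uniform, the enclosed fraction is (r/R)² = 0.4578, giving I_d,enc = 3.21×10^-7 A.

3.21×10^-7 A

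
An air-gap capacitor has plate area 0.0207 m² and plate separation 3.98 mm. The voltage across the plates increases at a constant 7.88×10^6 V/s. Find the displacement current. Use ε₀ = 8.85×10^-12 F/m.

3.63×10^-4 A

The displacement current equals the charging current C dV/dt. With C = ε₀A/d = (8.85×10^-12)(0.0207)/(3.98×10^-3) = 4.603×10^-11 F, I_d = (4.603×10^-11)(7.88×10^6) = 3.63×10^-4 A.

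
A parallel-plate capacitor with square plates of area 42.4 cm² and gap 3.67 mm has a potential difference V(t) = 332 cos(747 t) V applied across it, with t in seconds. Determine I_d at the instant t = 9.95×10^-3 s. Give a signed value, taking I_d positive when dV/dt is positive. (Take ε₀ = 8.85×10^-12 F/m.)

C = ε₀A/d = (8.85×10^-12)(4.24×10^-3)/(3.67×10^-3) = 1.022×10^-11 F. dV/dt = V₀ω·−sin(ωt); at ωt = 7.43265 rad this factor is -0.9125.
I_d = C dV/dt = (1.022×10^-11)(332)(747)(-0.9125) = -2.31×10^-6 A.

-2.31×10^-6 A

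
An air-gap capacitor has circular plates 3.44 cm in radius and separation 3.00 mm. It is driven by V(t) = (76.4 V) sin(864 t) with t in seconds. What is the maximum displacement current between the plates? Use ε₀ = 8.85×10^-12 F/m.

C = ε₀A/d = (8.85×10^-12)(3.718×10^-3)/(3.00×10^-3) = 1.097×10^-11 F; ω = 864 rad/s.
I_d = C dV/dt, so |I_d|_max = C V₀ ω = (1.097×10^-11)(76.4)(864) = 7.24×10^-7 A.

7.24×10^-7 A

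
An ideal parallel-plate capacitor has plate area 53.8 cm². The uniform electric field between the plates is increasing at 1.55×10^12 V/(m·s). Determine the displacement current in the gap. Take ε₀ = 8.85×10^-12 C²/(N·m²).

0.0738 A

With a uniform field, Φ_E = EA, so I_d = ε₀ A dE/dt = 0.0738 A.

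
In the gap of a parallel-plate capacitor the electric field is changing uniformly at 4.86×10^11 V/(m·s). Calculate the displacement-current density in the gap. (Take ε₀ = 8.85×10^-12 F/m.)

4.30 A/m²

J_d = ε₀ dE/dt = (8.85×10^-12)(4.86×10^11) = 4.30 A/m².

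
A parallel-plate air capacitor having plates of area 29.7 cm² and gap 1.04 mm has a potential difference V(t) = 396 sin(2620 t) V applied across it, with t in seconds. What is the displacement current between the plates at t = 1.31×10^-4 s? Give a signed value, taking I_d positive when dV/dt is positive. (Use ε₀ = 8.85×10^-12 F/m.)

dE/dt = (V₀ω/d)·cos(ωt) with ωt = 0.34322 rad: (396)(2620)(0.9417)/(1.04×10^-3) = 9.395×10^8 V/(m·s).
I_d = ε₀ A dE/dt = (8.85×10^-12)(2.97×10^-3)(9.395×10^8) = 2.47×10^-5 A.

2.47×10^-5 A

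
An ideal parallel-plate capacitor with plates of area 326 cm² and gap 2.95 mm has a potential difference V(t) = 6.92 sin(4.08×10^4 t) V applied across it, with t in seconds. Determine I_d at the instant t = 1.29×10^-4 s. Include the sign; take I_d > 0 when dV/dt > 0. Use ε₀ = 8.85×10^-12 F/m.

1.45×10^-5 A

dV/dt = (6.92)(4.08×10^4)·cos(5.2632) = 1.478×10^5 V/s.
I_d = C dV/dt with C = ε₀A/d = (8.85×10^-12)(0.0326)/(2.95×10^-3) = 9.780×10^-11 F, so I_d = (9.780×10^-11)(1.478×10^5) = 1.45×10^-5 A.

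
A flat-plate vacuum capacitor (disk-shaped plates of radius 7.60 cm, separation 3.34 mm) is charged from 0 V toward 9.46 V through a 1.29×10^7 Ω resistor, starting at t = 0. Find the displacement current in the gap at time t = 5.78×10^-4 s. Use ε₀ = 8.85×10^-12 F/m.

C = ε₀A/d = (8.85×10^-12)(0.01815)/(3.34×10^-3) = 4.809×10^-11 F, so τ = RC = 6.204×10^-4 s.
The conduction current is I(t) = (V₀/R) e^(−t/τ), and the displacement current between the plates equals it.
t/τ = 0.9317; I_d = (9.46/1.29×10^7) · e^(−0.9317) = (7.333×10^-7)(0.3939) = 2.89×10^-7 A.

2.89×10^-7 A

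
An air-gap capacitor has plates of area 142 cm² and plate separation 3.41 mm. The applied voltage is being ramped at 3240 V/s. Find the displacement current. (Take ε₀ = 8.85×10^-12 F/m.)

1.19×10^-7 A

The field between the plates is E = V/d, so dE/dt = (3240)/(3.41×10^-3 m) = 9.501×10^5 V/(m·s).
I_d = ε₀ A (dE/dt) = (8.85×10^-12)(0.0142)(9.501×10^5) = 1.19×10^-7 A.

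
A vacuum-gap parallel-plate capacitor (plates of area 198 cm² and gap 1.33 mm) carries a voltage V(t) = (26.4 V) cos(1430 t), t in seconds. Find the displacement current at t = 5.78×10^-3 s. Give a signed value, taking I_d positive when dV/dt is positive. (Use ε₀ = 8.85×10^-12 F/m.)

-4.56×10^-6 A

dE/dt = (V₀ω/d)·−sin(ωt) with ωt = 8.2654 rad: (26.4)(1430)(-0.9166)/(1.33×10^-3) = -2.602×10^7 V/(m·s).
I_d = ε₀ A dE/dt = (8.85×10^-12)(0.0198)(-2.602×10^7) = -4.56×10^-6 A.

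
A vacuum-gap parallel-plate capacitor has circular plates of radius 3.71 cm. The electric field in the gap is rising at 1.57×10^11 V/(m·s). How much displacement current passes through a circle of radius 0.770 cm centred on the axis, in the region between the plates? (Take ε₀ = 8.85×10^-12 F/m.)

Through the whole plate area (πR² = 4.324×10^-3 m²), I_d = ε₀ πR² dE/dt = 6.008×10^-3 A.
Since J_d is uniform, the enclosed fraction is (r/R)² = 0.04308, giving I_d,enc = 2.59×10^-4 A.

2.59×10^-4 A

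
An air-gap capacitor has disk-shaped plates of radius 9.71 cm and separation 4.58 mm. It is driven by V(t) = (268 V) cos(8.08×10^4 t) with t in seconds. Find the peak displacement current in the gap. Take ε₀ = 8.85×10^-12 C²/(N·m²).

The displacement current equals the conduction current C dV/dt, which peaks at C V₀ ω.
With C = ε₀A/d = (8.85×10^-12)(0.02962)/(4.58×10^-3) = 5.724×10^-11 F and ω = 8.08×10^4 rad/s, I_d,max = (5.724×10^-11)(268)(8.08×10^4) = 1.24×10^-3 A.

1.24×10^-3 A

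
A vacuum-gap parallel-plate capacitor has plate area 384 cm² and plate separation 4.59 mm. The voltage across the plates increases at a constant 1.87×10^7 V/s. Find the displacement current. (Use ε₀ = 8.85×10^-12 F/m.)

C = ε₀A/d = (8.85×10^-12)(0.0384)/(4.59×10^-3) = 7.404×10^-11 F.
I_d = C dV/dt = (7.404×10^-11)(1.87×10^7) = 1.38×10^-3 A.

1.38×10^-3 A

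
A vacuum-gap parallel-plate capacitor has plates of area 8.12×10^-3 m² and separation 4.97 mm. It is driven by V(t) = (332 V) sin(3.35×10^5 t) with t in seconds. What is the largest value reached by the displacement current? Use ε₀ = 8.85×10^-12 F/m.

1.61×10^-3 A

The displacement current equals the conduction current C dV/dt, which peaks at C V₀ ω.
With C = ε₀A/d = (8.85×10^-12)(8.12×10^-3)/(4.97×10^-3) = 1.446×10^-11 F and ω = 3.35×10^5 rad/s, I_d,max = (1.446×10^-11)(332)(3.35×10^5) = 1.61×10^-3 A.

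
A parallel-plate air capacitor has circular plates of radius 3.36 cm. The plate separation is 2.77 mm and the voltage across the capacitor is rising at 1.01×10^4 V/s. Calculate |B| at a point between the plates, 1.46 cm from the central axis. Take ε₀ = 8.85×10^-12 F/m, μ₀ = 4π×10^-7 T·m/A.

With E = V/d, dE/dt = 3.646×10^6 V/(m·s) and πR² = 3.547×10^-3 m², giving I_d = ε₀ πR² dE/dt = 1.145×10^-7 A.
∮B·dl = μ₀ I_d,enc with I_d,enc = I_d r²/R² = 2.162×10^-8 A; so B = μ₀ I_d,enc/(2πr) = 2.96×10^-13 T.

2.96×10^-13 T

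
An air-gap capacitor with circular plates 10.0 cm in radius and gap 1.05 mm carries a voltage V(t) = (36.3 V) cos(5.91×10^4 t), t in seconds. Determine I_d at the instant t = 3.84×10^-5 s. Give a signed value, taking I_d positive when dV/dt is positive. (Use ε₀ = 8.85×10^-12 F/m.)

dV/dt = (36.3)(5.91×10^4)·−sin(2.26944) = -1.643×10^6 V/s.
I_d = C dV/dt with C = ε₀A/d = (8.85×10^-12)(0.03142)/(1.05×10^-3) = 2.648×10^-10 F, so I_d = (2.648×10^-10)(-1.643×10^6) = -4.35×10^-4 A.

-4.35×10^-4 A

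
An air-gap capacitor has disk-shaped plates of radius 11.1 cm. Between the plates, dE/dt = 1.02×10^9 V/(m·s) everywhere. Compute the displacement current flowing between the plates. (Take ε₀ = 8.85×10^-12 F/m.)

The displacement current is ε₀ times dΦ_E/dt = ε₀ A dE/dt = (8.85×10^-12)(0.03871)(1.02×10^9) = 3.49×10^-4 A.

3.49×10^-4 A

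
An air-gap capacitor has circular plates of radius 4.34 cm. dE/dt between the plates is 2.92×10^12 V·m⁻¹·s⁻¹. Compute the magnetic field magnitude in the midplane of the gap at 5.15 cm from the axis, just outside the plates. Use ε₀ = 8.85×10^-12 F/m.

Total displacement current: I_d = ε₀(πR²)(dE/dt) = (8.85×10^-12)(5.917×10^-3)(2.92×10^12) = 0.1529 A.
For r ≥ R the full I_d is enclosed: B = μ₀ I_d/(2πr) = (4π×10^-7)(0.1529)/(2π·0.0515) = 5.94×10^-7 T.

5.94×10^-7 T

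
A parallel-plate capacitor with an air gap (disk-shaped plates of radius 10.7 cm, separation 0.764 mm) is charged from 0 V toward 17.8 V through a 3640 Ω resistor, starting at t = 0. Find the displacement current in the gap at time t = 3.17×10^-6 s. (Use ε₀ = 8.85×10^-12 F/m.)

With C = ε₀A/d = (8.85×10^-12)(0.03597)/(7.64×10^-4) = 4.167×10^-10 F, the time constant is τ = RC = 1.517×10^-6 s, so t/τ = 2.090 and e^(−t/τ) = 0.1237.
I_d = I_cond = (V₀/R) e^(−t/τ) = (4.890×10^-3)(0.1237) = 6.05×10^-4 A.

6.05×10^-4 A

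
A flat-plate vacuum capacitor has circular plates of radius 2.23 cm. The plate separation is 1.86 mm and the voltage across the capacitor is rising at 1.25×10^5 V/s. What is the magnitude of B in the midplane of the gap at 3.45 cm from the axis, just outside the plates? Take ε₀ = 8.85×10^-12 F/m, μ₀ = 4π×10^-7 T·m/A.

5.39×10^-12 T

With E = V/d, dE/dt = 6.720×10^7 V/(m·s) and πR² = 1.562×10^-3 m², giving I_d = ε₀ πR² dE/dt = 9.290×10^-7 A.
For r ≥ R the full I_d is enclosed: B = μ₀ I_d/(2πr) = (4π×10^-7)(9.290×10^-7)/(2π·0.0345) = 5.39×10^-12 T.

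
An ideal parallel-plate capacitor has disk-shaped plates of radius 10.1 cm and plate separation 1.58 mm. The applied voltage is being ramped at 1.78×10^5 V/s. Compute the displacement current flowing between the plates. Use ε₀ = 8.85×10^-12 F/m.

The field between the plates is E = V/d, so dE/dt = (1.78×10^5)/(1.58×10^-3 m) = 1.127×10^8 V/(m·s).
I_d = ε₀ A (dE/dt) = (8.85×10^-12)(0.03205)(1.127×10^8) = 3.20×10^-5 A.

3.20×10^-5 A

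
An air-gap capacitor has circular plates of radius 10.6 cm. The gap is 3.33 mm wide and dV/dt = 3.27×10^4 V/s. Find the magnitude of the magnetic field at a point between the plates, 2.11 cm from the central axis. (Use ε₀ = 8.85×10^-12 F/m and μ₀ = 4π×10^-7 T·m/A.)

1.15×10^-12 T

With E = V/d, dE/dt = 9.820×10^6 V/(m·s) and πR² = 0.03530 m², giving I_d = ε₀ πR² dE/dt = 3.068×10^-6 A.
For r < R the Ampère–Maxwell law gives B(2πr) = μ₀ I_d (r²/R²), so B = μ₀ I_d r/(2πR²) = (4π×10^-7)(3.068×10^-6)(0.0211)/(2π·0.106²) = 1.15×10^-12 T.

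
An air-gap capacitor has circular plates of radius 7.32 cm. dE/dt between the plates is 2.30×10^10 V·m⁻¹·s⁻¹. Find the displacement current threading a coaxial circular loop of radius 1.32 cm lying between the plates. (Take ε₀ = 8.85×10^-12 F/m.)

Total displacement current: I_d = ε₀(πR²)(dE/dt) = (8.85×10^-12)(0.01683)(2.30×10^10) = 3.426×10^-3 A.
Through an area πr² the displacement current is I_d·(πr²/πR²) = I_d (r/R)² = 1.11×10^-4 A.

1.11×10^-4 A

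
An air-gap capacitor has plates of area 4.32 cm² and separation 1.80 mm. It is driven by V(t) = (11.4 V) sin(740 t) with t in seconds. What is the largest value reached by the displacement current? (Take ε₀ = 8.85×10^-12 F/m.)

(dE/dt)_max = V₀ω/d = 4.687×10^6 V/(m·s); ω = 740 rad/s.
I_d,max = ε₀ A (dE/dt)_max = (8.85×10^-12)(4.32×10^-4)(4.687×10^6) = 1.79×10^-8 A.

1.79×10^-8 A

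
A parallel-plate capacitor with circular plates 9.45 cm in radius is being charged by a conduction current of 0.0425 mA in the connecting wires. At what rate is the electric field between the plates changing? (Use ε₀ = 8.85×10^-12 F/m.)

1.71×10^8 V/(m·s)

By continuity, I_d in the gap equals the 0.0425 mA flowing in the wire.
Since I_d = ε₀ A dE/dt, dE/dt = I_d/(ε₀A) = (4.25×10^-5)/((8.85×10^-12)(0.02806)) = 1.71×10^8 V/(m·s).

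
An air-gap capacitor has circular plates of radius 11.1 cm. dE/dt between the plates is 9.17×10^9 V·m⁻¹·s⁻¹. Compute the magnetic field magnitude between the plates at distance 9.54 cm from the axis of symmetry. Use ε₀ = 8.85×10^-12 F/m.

I_d = ε₀ dΦ_E/dt = ε₀ πR² (dE/dt) = (8.85×10^-12)(0.03871)(9.17×10^9) = 3.141×10^-3 A through the full plate area.
∮B·dl = μ₀ I_d,enc with I_d,enc = I_d r²/R² = 2.320×10^-3 A; so B = μ₀ I_d,enc/(2πr) = 4.86×10^-9 T.

4.86×10^-9 T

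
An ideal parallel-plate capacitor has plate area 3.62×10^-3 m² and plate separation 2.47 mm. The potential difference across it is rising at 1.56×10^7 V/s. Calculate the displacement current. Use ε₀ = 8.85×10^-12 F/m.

2.02×10^-4 A

The field between the plates is E = V/d, so dE/dt = (1.56×10^7)/(2.47×10^-3 m) = 6.316×10^9 V/(m·s).
I_d = ε₀ A (dE/dt) = (8.85×10^-12)(3.62×10^-3)(6.316×10^9) = 2.02×10^-4 A.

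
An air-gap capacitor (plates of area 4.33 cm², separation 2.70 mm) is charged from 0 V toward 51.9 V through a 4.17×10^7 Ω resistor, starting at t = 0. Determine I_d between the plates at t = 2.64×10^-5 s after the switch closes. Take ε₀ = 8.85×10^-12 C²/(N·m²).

7.97×10^-7 A

C = ε₀A/d = (8.85×10^-12)(4.33×10^-4)/(2.70×10^-3) = 1.419×10^-12 F, so τ = RC = 5.917×10^-5 s.
The conduction current is I(t) = (V₀/R) e^(−t/τ), and the displacement current between the plates equals it.
t/τ = 0.4462; I_d = (51.9/4.17×10^7) · e^(−0.4462) = (1.245×10^-6)(0.6401) = 7.97×10^-7 A.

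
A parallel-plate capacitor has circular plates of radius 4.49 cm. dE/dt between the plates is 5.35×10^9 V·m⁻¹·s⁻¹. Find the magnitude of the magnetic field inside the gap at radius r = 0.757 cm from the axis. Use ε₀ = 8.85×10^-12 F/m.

2.25×10^-10 T

Total displacement current: I_d = ε₀(πR²)(dE/dt) = (8.85×10^-12)(6.333×10^-3)(5.35×10^9) = 2.999×10^-4 A.
For r < R the Ampère–Maxwell law gives B(2πr) = μ₀ I_d (r²/R²), so B = μ₀ I_d r/(2πR²) = (4π×10^-7)(2.999×10^-4)(7.57×10^-3)/(2π·0.0449²) = 2.25×10^-10 T.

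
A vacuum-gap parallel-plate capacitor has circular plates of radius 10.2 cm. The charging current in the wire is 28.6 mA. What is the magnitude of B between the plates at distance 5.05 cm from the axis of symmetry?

2.78×10^-8 T

Between the plates the displacement current equals the wire current: I_d = 28.6 mA = 0.0286 A.
∮B·dl = μ₀ I_d,enc with I_d,enc = I_d r²/R² = 7.010×10^-3 A; so B = μ₀ I_d,enc/(2πr) = 2.78×10^-8 T.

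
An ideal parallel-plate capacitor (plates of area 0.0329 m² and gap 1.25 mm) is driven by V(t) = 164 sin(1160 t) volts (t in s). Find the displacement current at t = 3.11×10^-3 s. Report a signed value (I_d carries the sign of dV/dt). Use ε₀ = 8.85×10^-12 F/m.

dE/dt = (V₀ω/d)·cos(ωt) with ωt = 3.6076 rad: (164)(1160)(-0.8934)/(1.25×10^-3) = -1.360×10^8 V/(m·s).
I_d = ε₀ A dE/dt = (8.85×10^-12)(0.0329)(-1.360×10^8) = -3.96×10^-5 A.

-3.96×10^-5 A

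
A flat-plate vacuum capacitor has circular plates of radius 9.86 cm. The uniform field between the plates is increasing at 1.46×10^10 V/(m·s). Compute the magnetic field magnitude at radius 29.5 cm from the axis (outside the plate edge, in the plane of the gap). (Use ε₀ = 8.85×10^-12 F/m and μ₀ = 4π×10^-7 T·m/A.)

2.68×10^-9 T

Through the whole plate area (πR² = 0.03054 m²), I_d = ε₀ πR² dE/dt = 3.946×10^-3 A.
For r ≥ R the full I_d is enclosed: B = μ₀ I_d/(2πr) = (4π×10^-7)(3.946×10^-3)/(2π·0.295) = 2.68×10^-9 T.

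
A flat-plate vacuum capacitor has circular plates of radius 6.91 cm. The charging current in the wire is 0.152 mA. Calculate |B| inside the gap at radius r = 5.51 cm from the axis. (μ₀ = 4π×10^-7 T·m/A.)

3.51×10^-10 T

No conduction current crosses the gap, so I_d there equals the 1.52×10^-4 A in the leads.
∮B·dl = μ₀ I_d,enc with I_d,enc = I_d r²/R² = 9.665×10^-5 A; so B = μ₀ I_d,enc/(2πr) = 3.51×10^-10 T.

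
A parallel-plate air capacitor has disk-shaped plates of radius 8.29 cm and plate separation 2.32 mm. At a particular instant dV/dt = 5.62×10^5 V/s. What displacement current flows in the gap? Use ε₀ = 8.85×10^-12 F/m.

The displacement current equals the charging current C dV/dt. With C = ε₀A/d = (8.85×10^-12)(0.02159)/(2.32×10^-3) = 8.236×10^-11 F, I_d = (8.236×10^-11)(5.62×10^5) = 4.63×10^-5 A.

4.63×10^-5 A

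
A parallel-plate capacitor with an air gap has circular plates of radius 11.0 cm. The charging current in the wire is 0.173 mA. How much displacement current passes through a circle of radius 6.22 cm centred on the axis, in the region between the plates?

Between the plates the displacement current equals the wire current: I_d = 0.173 mA = 1.73×10^-4 A.
Since J_d is uniform, the enclosed fraction is (r/R)² = 0.3197, giving I_d,enc = 5.53×10^-5 A.

5.53×10^-5 A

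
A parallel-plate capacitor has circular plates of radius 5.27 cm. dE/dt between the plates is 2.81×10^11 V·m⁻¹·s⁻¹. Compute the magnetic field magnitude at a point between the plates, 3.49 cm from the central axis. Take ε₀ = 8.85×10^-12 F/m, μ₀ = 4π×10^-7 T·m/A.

5.45×10^-8 T

Through the whole plate area (πR² = 8.725×10^-3 m²), I_d = ε₀ πR² dE/dt = 0.02170 A.
∮B·dl = μ₀ I_d,enc with I_d,enc = I_d r²/R² = 9.517×10^-3 A; so B = μ₀ I_d,enc/(2πr) = 5.45×10^-8 T.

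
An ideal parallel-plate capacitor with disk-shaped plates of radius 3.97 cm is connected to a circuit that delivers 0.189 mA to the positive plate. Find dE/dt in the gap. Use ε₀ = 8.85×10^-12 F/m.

4.31×10^9 V/(m·s)

Charge continuity gives I_d = I = 1.89×10^-4 A between the plates.
Since I_d = ε₀ A dE/dt, dE/dt = I_d/(ε₀A) = (1.89×10^-4)/((8.85×10^-12)(4.951×10^-3)) = 4.31×10^9 V/(m·s).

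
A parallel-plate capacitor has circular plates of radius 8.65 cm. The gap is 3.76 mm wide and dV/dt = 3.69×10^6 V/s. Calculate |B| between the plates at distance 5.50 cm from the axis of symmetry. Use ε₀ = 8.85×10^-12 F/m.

3.00×10^-10 T

I_d = C dV/dt with C = ε₀πR²/d = 5.534×10^-11 F, so I_d = (5.534×10^-11)(3.69×10^6) = 2.042×10^-4 A.
∮B·dl = μ₀ I_d,enc with I_d,enc = I_d r²/R² = 8.256×10^-5 A; so B = μ₀ I_d,enc/(2πr) = 3.00×10^-10 T.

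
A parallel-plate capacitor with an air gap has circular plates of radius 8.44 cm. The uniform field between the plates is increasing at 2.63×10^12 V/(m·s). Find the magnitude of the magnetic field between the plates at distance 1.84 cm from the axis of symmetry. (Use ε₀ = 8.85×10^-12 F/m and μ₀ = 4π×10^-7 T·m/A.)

Through the whole plate area (πR² = 0.02238 m²), I_d = ε₀ πR² dE/dt = 0.5209 A.
∮B·dl = μ₀ I_d,enc with I_d,enc = I_d r²/R² = 0.02476 A; so B = μ₀ I_d,enc/(2πr) = 2.69×10^-7 T.

2.69×10^-7 T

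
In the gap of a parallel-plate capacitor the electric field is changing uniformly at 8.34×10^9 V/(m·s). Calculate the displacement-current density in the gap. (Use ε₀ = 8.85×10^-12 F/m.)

J_d = ε₀ ∂E/∂t, so J_d = 0.0738 A/m².

0.0738 A/m²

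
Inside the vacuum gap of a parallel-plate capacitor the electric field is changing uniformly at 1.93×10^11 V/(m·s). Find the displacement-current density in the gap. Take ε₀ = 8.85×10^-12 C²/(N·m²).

J_d = ε₀ dE/dt = (8.85×10^-12)(1.93×10^11) = 1.71 A/m².

1.71 A/m²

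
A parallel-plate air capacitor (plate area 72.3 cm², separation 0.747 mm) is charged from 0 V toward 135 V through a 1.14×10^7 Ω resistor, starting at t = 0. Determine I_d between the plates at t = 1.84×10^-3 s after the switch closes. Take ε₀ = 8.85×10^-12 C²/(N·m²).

1.80×10^-6 A

C = ε₀A/d = (8.85×10^-12)(7.23×10^-3)/(7.47×10^-4) = 8.566×10^-11 F, so τ = RC = 9.765×10^-4 s.
The conduction current is I(t) = (V₀/R) e^(−t/τ), and the displacement current between the plates equals it.
t/τ = 1.884; I_d = (135/1.14×10^7) · e^(−1.884) = (1.184×10^-5)(0.1520) = 1.80×10^-6 A.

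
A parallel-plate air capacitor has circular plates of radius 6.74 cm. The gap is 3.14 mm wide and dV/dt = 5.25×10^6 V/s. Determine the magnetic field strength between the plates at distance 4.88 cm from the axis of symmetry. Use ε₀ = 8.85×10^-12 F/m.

4.54×10^-10 T

I_d = C dV/dt with C = ε₀πR²/d = 4.022×10^-11 F, so I_d = (4.022×10^-11)(5.25×10^6) = 2.112×10^-4 A.
For r < R the Ampère–Maxwell law gives B(2πr) = μ₀ I_d (r²/R²), so B = μ₀ I_d r/(2πR²) = (4π×10^-7)(2.112×10^-4)(0.0488)/(2π·0.0674²) = 4.54×10^-10 T.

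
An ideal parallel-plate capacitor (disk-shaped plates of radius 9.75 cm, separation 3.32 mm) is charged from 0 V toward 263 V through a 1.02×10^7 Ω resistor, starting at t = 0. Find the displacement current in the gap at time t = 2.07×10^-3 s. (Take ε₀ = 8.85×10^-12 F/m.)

C = ε₀A/d = (8.85×10^-12)(0.02986)/(3.32×10^-3) = 7.960×10^-11 F, so τ = RC = 8.119×10^-4 s.
The conduction current is I(t) = (V₀/R) e^(−t/τ), and the displacement current between the plates equals it.
t/τ = 2.550; I_d = (263/1.02×10^7) · e^(−2.550) = (2.578×10^-5)(0.07808) = 2.01×10^-6 A.

2.01×10^-6 A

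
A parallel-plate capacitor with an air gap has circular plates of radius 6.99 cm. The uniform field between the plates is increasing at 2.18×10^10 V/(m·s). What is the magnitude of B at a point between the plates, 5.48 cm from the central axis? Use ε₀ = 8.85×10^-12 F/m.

I_d = ε₀ dΦ_E/dt = ε₀ πR² (dE/dt) = (8.85×10^-12)(0.01535)(2.18×10^10) = 2.961×10^-3 A through the full plate area.
An Ampèrian loop of radius r encloses a fraction (r/R)² of I_d. Then B·2πr = μ₀ I_d (r/R)², giving B = μ₀ I_d r/(2πR²) = 6.64×10^-9 T.

6.64×10^-9 T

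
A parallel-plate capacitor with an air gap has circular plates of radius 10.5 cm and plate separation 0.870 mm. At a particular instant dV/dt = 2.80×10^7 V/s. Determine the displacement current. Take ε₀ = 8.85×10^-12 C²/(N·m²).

9.87×10^-3 A

C = ε₀A/d = (8.85×10^-12)(0.03464)/(8.70×10^-4) = 3.524×10^-10 F.
I_d = C dV/dt = (3.524×10^-10)(2.80×10^7) = 9.87×10^-3 A.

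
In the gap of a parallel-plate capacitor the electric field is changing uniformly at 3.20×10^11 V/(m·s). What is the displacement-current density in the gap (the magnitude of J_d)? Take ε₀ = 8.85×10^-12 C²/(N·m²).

2.83 A/m²

J_d = ε₀ dE/dt = (8.85×10^-12)(3.20×10^11) = 2.83 A/m².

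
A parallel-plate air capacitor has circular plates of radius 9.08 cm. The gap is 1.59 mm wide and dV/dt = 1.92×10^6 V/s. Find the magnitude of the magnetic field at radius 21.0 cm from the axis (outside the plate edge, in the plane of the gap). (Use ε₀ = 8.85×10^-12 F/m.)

I_d = C dV/dt with C = ε₀πR²/d = 1.442×10^-10 F, so I_d = (1.442×10^-10)(1.92×10^6) = 2.769×10^-4 A.
For r ≥ R the full I_d is enclosed: B = μ₀ I_d/(2πr) = (4π×10^-7)(2.769×10^-4)/(2π·0.210) = 2.64×10^-10 T.

2.64×10^-10 T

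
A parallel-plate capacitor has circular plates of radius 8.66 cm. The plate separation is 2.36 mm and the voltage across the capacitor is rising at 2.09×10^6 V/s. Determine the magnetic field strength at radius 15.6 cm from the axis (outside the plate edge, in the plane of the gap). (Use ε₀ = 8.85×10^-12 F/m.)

2.37×10^-10 T

I_d = C dV/dt with C = ε₀πR²/d = 8.835×10^-11 F, so I_d = (8.835×10^-11)(2.09×10^6) = 1.847×10^-4 A.
With r > R the enclosed displacement current is the full I_d; B = μ₀ I_d / (2πr) = 2.37×10^-10 T.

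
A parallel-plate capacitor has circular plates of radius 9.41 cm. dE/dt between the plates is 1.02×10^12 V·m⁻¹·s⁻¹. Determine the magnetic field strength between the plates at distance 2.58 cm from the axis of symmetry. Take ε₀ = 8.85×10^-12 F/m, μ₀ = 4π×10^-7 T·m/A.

1.46×10^-7 T

Total displacement current: I_d = ε₀(πR²)(dE/dt) = (8.85×10^-12)(0.02782)(1.02×10^12) = 0.2511 A.
An Ampèrian loop of radius r encloses a fraction (r/R)² of I_d. Then B·2πr = μ₀ I_d (r/R)², giving B = μ₀ I_d r/(2πR²) = 1.46×10^-7 T.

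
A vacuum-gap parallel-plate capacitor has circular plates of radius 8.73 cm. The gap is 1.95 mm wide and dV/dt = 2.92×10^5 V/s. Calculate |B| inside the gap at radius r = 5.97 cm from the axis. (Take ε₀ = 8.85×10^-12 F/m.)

4.97×10^-11 T

dE/dt = (dV/dt)/d = 1.497×10^8 V/(m·s); I_d = ε₀(πR²)(dE/dt) = (8.85×10^-12)(0.02394)(1.497×10^8) = 3.172×10^-5 A.
∮B·dl = μ₀ I_d,enc with I_d,enc = I_d r²/R² = 1.483×10^-5 A; so B = μ₀ I_d,enc/(2πr) = 4.97×10^-11 T.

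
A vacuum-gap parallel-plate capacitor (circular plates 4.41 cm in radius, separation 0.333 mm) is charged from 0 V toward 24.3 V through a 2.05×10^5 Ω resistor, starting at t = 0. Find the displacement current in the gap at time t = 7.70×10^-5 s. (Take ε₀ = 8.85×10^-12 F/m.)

1.17×10^-5 A

C = ε₀A/d = (8.85×10^-12)(6.110×10^-3)/(3.33×10^-4) = 1.624×10^-10 F, so τ = RC = 3.329×10^-5 s.
The conduction current is I(t) = (V₀/R) e^(−t/τ), and the displacement current between the plates equals it.
t/τ = 2.313; I_d = (24.3/2.05×10^5) · e^(−2.313) = (1.185×10^-4)(0.09896) = 1.17×10^-5 A.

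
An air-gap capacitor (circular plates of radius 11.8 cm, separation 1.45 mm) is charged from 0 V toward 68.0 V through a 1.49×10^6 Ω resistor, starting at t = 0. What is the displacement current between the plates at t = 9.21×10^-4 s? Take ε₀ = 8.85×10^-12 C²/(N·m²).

C = ε₀A/d = (8.85×10^-12)(0.04374)/(1.45×10^-3) = 2.670×10^-10 F and τ = RC = 3.978×10^-4 s. I_d in the gap equals the RC charging current.
I_d(t) = (V₀/R) e^(−t/τ) = 4.564×10^-5 · e^(−2.315) = 4.51×10^-6 A.

4.51×10^-6 A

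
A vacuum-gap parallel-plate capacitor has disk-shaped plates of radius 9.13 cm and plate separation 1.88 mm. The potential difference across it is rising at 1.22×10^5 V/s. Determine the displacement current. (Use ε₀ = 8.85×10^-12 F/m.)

E = V/d so dE/dt = (dV/dt)/d = 6.489×10^7 V/(m·s), and I_d = ε₀ A dE/dt = (8.85×10^-12)(0.02619)(6.489×10^7) = 1.50×10^-5 A.

1.50×10^-5 A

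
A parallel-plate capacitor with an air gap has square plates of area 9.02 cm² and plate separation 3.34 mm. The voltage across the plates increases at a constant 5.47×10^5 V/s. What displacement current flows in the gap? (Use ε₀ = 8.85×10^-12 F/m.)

E = V/d so dE/dt = (dV/dt)/d = 1.638×10^8 V/(m·s), and I_d = ε₀ A dE/dt = (8.85×10^-12)(9.02×10^-4)(1.638×10^8) = 1.31×10^-6 A.

1.31×10^-6 A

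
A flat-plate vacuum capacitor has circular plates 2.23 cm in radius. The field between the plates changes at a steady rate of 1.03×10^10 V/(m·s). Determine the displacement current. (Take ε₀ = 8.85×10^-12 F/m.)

1.42×10^-4 A

The displacement current is ε₀ times dΦ_E/dt = ε₀ A dE/dt = (8.85×10^-12)(1.562×10^-3)(1.03×10^10) = 1.42×10^-4 A.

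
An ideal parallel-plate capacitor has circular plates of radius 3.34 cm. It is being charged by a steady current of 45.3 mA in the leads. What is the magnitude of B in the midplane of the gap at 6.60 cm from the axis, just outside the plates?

1.37×10^-7 T

No conduction current crosses the gap, so I_d there equals the 0.0453 A in the leads.
Outside the plates the loop encloses all of I_d, so B·2πr = μ₀ I_d and B = 1.37×10^-7 T.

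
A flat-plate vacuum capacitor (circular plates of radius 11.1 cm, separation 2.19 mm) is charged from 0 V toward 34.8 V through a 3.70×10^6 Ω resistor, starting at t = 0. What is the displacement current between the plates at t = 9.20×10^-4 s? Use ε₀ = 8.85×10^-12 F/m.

1.92×10^-6 A

C = ε₀A/d = (8.85×10^-12)(0.03871)/(2.19×10^-3) = 1.564×10^-10 F and τ = RC = 5.787×10^-4 s. I_d in the gap equals the RC charging current.
I_d(t) = (V₀/R) e^(−t/τ) = 9.405×10^-6 · e^(−1.590) = 1.92×10^-6 A.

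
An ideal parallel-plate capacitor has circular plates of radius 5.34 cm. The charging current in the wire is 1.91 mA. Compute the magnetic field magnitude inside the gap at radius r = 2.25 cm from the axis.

3.01×10^-9 T

By continuity the displacement current in the gap matches the conduction current: I_d = 1.91×10^-3 A.
For r < R the Ampère–Maxwell law gives B(2πr) = μ₀ I_d (r²/R²), so B = μ₀ I_d r/(2πR²) = (4π×10^-7)(1.91×10^-3)(0.0225)/(2π·0.0534²) = 3.01×10^-9 T.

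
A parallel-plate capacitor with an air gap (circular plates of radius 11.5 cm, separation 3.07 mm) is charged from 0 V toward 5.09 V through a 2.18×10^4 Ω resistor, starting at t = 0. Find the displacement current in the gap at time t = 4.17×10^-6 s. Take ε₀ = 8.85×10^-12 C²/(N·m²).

With C = ε₀A/d = (8.85×10^-12)(0.04155)/(3.07×10^-3) = 1.198×10^-10 F, the time constant is τ = RC = 2.612×10^-6 s, so t/τ = 1.596 and e^(−t/τ) = 0.2027.
I_d = I_cond = (V₀/R) e^(−t/τ) = (2.335×10^-4)(0.2027) = 4.73×10^-5 A.

4.73×10^-5 A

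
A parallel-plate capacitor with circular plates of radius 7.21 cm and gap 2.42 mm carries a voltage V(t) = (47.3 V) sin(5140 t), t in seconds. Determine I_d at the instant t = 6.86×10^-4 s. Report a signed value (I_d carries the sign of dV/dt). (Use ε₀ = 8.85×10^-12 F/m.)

dV/dt = (47.3)(5140)·cos(3.52604) = -2.254×10^5 V/s.
I_d = C dV/dt with C = ε₀A/d = (8.85×10^-12)(0.01633)/(2.42×10^-3) = 5.972×10^-11 F, so I_d = (5.972×10^-11)(-2.254×10^5) = -1.35×10^-5 A.

-1.35×10^-5 A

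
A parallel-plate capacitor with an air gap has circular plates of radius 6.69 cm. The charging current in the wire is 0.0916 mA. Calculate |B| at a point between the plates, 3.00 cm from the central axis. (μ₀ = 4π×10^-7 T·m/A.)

By continuity the displacement current in the gap matches the conduction current: I_d = 9.16×10^-5 A.
An Ampèrian loop of radius r encloses a fraction (r/R)² of I_d. Then B·2πr = μ₀ I_d (r/R)², giving B = μ₀ I_d r/(2πR²) = 1.23×10^-10 T.

1.23×10^-10 T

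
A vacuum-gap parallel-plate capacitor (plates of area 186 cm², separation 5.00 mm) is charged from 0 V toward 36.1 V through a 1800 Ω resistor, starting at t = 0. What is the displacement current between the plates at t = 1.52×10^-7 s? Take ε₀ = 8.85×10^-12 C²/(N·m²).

1.54×10^-3 A

With C = ε₀A/d = (8.85×10^-12)(0.0186)/(5.00×10^-3) = 3.292×10^-11 F, the time constant is τ = RC = 5.926×10^-8 s, so t/τ = 2.565 and e^(−t/τ) = 0.07692.
I_d = I_cond = (V₀/R) e^(−t/τ) = (0.02006)(0.07692) = 1.54×10^-3 A.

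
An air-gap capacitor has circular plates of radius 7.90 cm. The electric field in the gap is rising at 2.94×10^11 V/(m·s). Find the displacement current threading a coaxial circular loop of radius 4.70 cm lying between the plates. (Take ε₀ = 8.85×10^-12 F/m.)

0.0181 A

Total displacement current: I_d = ε₀(πR²)(dE/dt) = (8.85×10^-12)(0.01961)(2.94×10^11) = 0.05102 A.
Through an area πr² the displacement current is I_d·(πr²/πR²) = I_d (r/R)² = 0.0181 A.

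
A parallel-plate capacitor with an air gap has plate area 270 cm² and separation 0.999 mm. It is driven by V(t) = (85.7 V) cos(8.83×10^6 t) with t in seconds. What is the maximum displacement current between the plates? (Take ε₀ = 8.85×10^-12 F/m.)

C = ε₀A/d = (8.85×10^-12)(0.0270)/(9.99×10^-4) = 2.392×10^-10 F; ω = 8.83×10^6 rad/s.
I_d = C dV/dt, so |I_d|_max = C V₀ ω = (2.392×10^-10)(85.7)(8.83×10^6) = 0.181 A.

0.181 A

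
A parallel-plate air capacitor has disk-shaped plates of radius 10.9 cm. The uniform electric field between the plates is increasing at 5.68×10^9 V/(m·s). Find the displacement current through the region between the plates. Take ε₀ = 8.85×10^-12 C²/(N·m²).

With a uniform field, Φ_E = EA, so I_d = ε₀ A dE/dt = 1.88×10^-3 A.

1.88×10^-3 A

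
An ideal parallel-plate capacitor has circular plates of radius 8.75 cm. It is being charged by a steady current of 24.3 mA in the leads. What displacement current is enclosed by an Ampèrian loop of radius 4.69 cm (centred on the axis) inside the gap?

6.98×10^-3 A

By continuity the displacement current in the gap matches the conduction current: I_d = 0.0243 A.
Through an area πr² the displacement current is I_d·(πr²/πR²) = I_d (r/R)² = 6.98×10^-3 A.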